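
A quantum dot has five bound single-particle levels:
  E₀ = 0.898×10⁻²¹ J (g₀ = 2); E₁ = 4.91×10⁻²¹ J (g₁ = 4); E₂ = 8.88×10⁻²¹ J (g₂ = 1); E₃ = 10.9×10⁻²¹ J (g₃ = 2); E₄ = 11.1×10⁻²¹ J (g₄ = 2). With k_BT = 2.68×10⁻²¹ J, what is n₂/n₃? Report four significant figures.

1.062

n₂/n₃ = (g₂/g₃) exp[−(E₂−E₃)/kT] = (1/2) × exp(−(-2.02 ×10⁻²¹ J)/(2.68 ×10⁻²¹ J)) = (1/2) × exp(0.753731) = 1.062.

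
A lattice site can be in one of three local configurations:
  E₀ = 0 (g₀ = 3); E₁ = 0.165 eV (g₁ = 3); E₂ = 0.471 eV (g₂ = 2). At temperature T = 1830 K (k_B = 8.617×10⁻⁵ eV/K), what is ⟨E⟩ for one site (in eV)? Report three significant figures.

0.0533 eV

k_BT = 8.617×10⁻⁵ × 1830 K = 0.15769 eV.
Eᵢ/kT = 0, 1.0464, 2.9869.
Z = Σ gᵢe^(−Eᵢ/kT) = 3·e^(−0) + 3·e^(−1.0464) + 2·e^(−2.9869) = 3.0000 + 1.0536 + 0.10089 = 4.1545.
⟨E⟩ = Σ Eᵢ gᵢe^(−Eᵢ/kT) / Z = (0·3.0000 + 0.165·1.0536 + 0.471·0.10089) / 4.1545 = 0.0533 eV.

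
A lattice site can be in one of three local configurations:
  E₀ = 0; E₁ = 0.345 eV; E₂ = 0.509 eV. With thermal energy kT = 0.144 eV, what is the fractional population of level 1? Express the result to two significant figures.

Eᵢ/kT = 0, 2.396, 3.535.
Z = Σ e^(−Eᵢ/kT) = e^(−0) + e^(−2.396) + e^(−3.535) = 1.000 + 0.09108 + 0.02916 = 1.120.
P₁ = e^(−E₁/kT) / Z = 0.09108/1.120 = 0.081.

0.081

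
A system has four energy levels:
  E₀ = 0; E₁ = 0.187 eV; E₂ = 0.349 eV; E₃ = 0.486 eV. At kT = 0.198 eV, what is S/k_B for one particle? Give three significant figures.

1.03

Eᵢ/kT = 0, 0.94444, 1.7626, 2.4545.
Z = Σ e^(−Eᵢ/kT) = e^(−0) + e^(−0.94444) + e^(−1.7626) + e^(−2.4545) = 1.0000 + 0.38890 + 0.17160 + 0.085906 = 1.6464.
⟨E⟩ = Σ EᵢPᵢ = 0.10591 eV.
S/k_B = ln Z + ⟨E⟩/kT = ln(1.6464) + 0.10591/0.198 = 0.49859 + 0.53490 = 1.03.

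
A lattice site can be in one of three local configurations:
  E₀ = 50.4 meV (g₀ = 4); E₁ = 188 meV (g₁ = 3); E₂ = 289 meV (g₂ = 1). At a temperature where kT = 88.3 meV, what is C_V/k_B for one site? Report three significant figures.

Eᵢ/kT = 0.57078, 2.1291, 3.2729.
Z = Σ gᵢe^(−Eᵢ/kT) = 4·e^(−0.57078) + 3·e^(−2.1291) + 1·e^(−3.2729) = 2.2603 + 0.35683 + 0.037896 = 2.6550.
⟨E⟩ = 72.299 meV, ⟨E²⟩ = 8104.9 meV².
C_V/k_B = (⟨E²⟩ − ⟨E⟩²)/(kT)² = (8104.9 − 5227.1)/7796.9 = 0.369.

0.369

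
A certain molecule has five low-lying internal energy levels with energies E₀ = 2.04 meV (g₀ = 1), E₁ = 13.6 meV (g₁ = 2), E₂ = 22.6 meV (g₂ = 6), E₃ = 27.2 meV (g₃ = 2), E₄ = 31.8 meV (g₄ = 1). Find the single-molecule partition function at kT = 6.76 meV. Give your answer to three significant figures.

Z = 1.26

Eᵢ/kT = 0.30178, 2.0118, 3.3432, 4.0237, 4.7041.
Z = Σ gᵢe^(−Eᵢ/kT) = 1·e^(−0.30178) + 2·e^(−2.0118) + 6·e^(−3.3432) + 2·e^(−4.0237) + 1·e^(−4.7041) = 0.73950 + 0.26750 + 0.21194 + 0.035773 + 0.0090581 = 1.2638.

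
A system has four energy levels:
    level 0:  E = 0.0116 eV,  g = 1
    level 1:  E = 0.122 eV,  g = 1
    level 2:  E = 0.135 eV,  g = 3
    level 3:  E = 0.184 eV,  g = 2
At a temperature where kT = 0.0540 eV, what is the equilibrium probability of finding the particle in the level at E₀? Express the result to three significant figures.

0.659

Eᵢ/kT = 0.21481, 2.2593, 2.5000, 3.4074.
Z = Σ gᵢe^(−Eᵢ/kT) = 1·e^(−0.21481) + 1·e^(−2.2593) + 3·e^(−2.5000) + 2·e^(−3.4074) = 0.80669 + 0.10442 + 0.24625 + 0.066254 = 1.2236.
P₀ = g₀ e^(−E₀/kT) / Z = 0.80669/1.2236 = 0.659.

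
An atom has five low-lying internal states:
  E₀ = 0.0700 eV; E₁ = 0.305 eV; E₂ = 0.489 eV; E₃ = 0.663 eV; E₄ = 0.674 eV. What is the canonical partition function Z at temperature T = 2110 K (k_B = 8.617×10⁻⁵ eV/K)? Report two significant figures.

Z = 0.99

k_BT = 8.617×10⁻⁵ × 2110 K = 0.1818 eV.
Eᵢ/kT = 0.3850, 1.678, 2.690, 3.647, 3.707.
Z = Σ e^(−Eᵢ/kT) = e^(−0.3850) + e^(−1.678) + e^(−2.690) + e^(−3.647) + e^(−3.707) = 0.6805 + 0.1867 + 0.06788 + 0.02607 + 0.02455 = 0.9857.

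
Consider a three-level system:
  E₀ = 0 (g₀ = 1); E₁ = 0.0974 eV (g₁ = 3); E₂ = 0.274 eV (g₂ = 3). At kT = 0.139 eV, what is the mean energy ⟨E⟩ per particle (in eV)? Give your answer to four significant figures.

Eᵢ/kT = 0, 0.700719, 1.97122.
Z = Σ gᵢe^(−Eᵢ/kT) = 1·e^(−0) + 3·e^(−0.700719) + 3·e^(−1.97122) = 1.00000 + 1.48869 + 0.417860 = 2.90655.
⟨E⟩ = Σ Eᵢ gᵢe^(−Eᵢ/kT) / Z = (0·1.00000 + 0.0974·1.48869 + 0.274·0.417860) / 2.90655 = 0.08928 eV.

0.08928 eV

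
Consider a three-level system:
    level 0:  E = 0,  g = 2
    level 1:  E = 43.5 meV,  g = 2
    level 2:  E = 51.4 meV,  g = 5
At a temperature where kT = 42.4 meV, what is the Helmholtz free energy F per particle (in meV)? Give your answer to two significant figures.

-61 meV

Eᵢ/kT = 0, 1.026, 1.212.
Z = Σ gᵢe^(−Eᵢ/kT) = 2·e^(−0) + 2·e^(−1.026) + 5·e^(−1.212) = 2.000 + 0.7169 + 1.488 = 4.205.
F = −kT ln Z = −42.4 × ln(4.205) = −42.4 × 1.436 = -61 meV.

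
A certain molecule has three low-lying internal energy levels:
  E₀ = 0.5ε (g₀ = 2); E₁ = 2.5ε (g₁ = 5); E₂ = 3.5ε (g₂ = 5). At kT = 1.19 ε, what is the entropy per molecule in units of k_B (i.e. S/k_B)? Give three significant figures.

1.98

Eᵢ/kT = 0.42017, 2.1008, 2.9412.
Z = Σ gᵢe^(−Eᵢ/kT) = 2·e^(−0.42017) + 5·e^(−2.1008) + 5·e^(−2.9412) = 1.3139 + 0.61179 + 0.26401 = 2.1897.
⟨E⟩ = Σ EᵢPᵢ = 1.4205 ε.
S/k_B = ln Z + ⟨E⟩/kT = ln(2.1897) + 1.4205/1.19 = 0.78376 + 1.1937 = 1.98.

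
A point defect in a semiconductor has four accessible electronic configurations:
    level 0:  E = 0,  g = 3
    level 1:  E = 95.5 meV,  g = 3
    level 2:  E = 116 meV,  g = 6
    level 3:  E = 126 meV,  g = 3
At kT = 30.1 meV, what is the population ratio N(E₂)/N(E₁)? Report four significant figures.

n₂/n₁ = (g₂/g₁) exp[−(E₂−E₁)/kT] = (6/3) × exp(−(20.5 meV)/(30.1 meV)) = (6/3) × exp(-0.681063) = 1.012.

1.012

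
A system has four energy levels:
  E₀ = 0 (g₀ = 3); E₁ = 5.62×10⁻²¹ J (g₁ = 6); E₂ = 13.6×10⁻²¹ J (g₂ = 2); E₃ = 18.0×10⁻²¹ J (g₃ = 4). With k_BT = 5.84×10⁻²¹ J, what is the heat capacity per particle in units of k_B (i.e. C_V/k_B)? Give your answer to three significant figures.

0.545

Eᵢ/kT = 0, 0.96233, 2.3288, 3.0822.
Z = Σ gᵢe^(−Eᵢ/kT) = 3·e^(−0) + 6·e^(−0.96233) + 2·e^(−2.3288) + 4·e^(−3.0822) = 3.0000 + 2.2920 + 0.19483 + 0.18343 = 5.6703.
⟨E⟩ = 3.3212, ⟨E²⟩ = 29.603.
C_V/k_B = (⟨E²⟩ − ⟨E⟩²)/(kT)² = (29.603 − 11.030)/34.106 = 0.545.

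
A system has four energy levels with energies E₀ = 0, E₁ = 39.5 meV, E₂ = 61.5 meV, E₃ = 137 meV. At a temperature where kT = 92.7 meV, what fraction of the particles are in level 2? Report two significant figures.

0.21

Eᵢ/kT = 0, 0.4261, 0.6634, 1.478.
Z = Σ e^(−Eᵢ/kT) = e^(−0) + e^(−0.4261) + e^(−0.6634) + e^(−1.478) = 1.000 + 0.6531 + 0.5151 + 0.2281 = 2.396.
P₂ = e^(−E₂/kT) / Z = 0.5151/2.396 = 0.21.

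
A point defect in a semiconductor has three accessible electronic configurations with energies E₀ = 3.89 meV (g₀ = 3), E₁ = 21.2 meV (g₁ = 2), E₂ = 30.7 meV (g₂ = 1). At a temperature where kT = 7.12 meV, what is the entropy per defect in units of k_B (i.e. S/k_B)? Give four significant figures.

1.324

Eᵢ/kT = 0.546348, 2.97753, 4.31180.
Z = Σ gᵢe^(−Eᵢ/kT) = 3·e^(−0.546348) + 2·e^(−2.97753) + 1·e^(−4.31180) = 1.73718 + 0.101837 + 0.0134094 = 1.85243.
⟨E⟩ = Σ EᵢPᵢ = 5.03568 meV.
S/k_B = ln Z + ⟨E⟩/kT = ln(1.85243) + 5.03568/7.12 = 0.616498 + 0.707258 = 1.324.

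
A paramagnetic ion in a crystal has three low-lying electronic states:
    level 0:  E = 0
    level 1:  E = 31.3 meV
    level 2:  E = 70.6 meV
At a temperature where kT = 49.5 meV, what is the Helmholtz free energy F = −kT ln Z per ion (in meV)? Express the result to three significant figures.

-28.3 meV

Eᵢ/kT = 0, 0.63232, 1.4263.
Z = Σ e^(−Eᵢ/kT) = e^(−0) + e^(−0.63232) + e^(−1.4263) = 1.0000 + 0.53136 + 0.24020 = 1.7716.
F = −kT ln Z = −49.5 × ln(1.7716) = −49.5 × 0.57188 = -28.3 meV.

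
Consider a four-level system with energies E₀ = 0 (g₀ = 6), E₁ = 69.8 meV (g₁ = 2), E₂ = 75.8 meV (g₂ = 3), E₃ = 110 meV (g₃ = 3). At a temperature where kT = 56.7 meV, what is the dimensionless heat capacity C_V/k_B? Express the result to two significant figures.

Eᵢ/kT = 0, 1.231, 1.337, 1.940.
Z = Σ gᵢe^(−Eᵢ/kT) = 6·e^(−0) + 2·e^(−1.231) + 3·e^(−1.337) + 3·e^(−1.940) = 6.000 + 0.5840 + 0.7879 + 0.4311 = 7.803.
⟨E⟩ = 18.96 meV, ⟨E²⟩ = 1613 meV².
C_V/k_B = (⟨E²⟩ − ⟨E⟩²)/(kT)² = (1613 − 359.5)/3215 = 0.39.

0.39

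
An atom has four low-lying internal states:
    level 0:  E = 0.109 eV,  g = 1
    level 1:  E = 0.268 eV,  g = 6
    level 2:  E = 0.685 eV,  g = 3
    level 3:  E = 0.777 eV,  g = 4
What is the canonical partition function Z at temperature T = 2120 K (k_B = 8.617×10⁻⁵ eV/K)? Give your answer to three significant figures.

k_BT = 8.617×10⁻⁵ × 2120 K = 0.18268 eV.
Eᵢ/kT = 0.59667, 1.4670, 3.7497, 4.2533.
Z = Σ gᵢe^(−Eᵢ/kT) = 1·e^(−0.59667) + 6·e^(−1.4670) + 3·e^(−3.7497) + 4·e^(−4.2533) = 0.55064 + 1.3837 + 0.070574 + 0.056869 = 2.0618.

Z = 2.06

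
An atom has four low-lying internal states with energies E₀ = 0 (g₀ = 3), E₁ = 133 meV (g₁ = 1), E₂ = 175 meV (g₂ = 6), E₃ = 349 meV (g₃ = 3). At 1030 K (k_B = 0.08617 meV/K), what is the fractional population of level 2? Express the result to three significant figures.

0.203

k_BT = 0.08617 × 1030 K = 88.755 meV.
Eᵢ/kT = 0, 1.4985, 1.9717, 3.9322.
Z = Σ gᵢe^(−Eᵢ/kT) = 3·e^(−0) + 1·e^(−1.4985) + 6·e^(−1.9717) + 3·e^(−3.9322) = 3.0000 + 0.22347 + 0.83532 + 0.058802 = 4.1176.
P₂ = g₂ e^(−E₂/kT) / Z = 0.83532/4.1176 = 0.203.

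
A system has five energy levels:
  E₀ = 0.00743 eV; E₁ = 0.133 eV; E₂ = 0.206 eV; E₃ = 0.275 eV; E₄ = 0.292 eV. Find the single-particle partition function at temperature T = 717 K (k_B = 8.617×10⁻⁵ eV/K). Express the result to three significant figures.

k_BT = 8.617×10⁻⁵ × 717 K = 0.061784 eV.
Eᵢ/kT = 0.12026, 2.1527, 3.3342, 4.4510, 4.7261.
Z = Σ e^(−Eᵢ/kT) = e^(−0.12026) + e^(−2.1527) + e^(−3.3342) + e^(−4.4510) + e^(−4.7261) = 0.88669 + 0.11617 + 0.035643 + 0.011667 + 0.0088610 = 1.0590.

Z = 1.06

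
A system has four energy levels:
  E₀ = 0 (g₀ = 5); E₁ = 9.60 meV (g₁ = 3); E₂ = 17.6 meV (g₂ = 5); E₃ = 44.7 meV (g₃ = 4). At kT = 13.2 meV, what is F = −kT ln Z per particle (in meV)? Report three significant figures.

Eᵢ/kT = 0, 0.72727, 1.3333, 3.3864.
Z = Σ gᵢe^(−Eᵢ/kT) = 5·e^(−0) + 3·e^(−0.72727) + 5·e^(−1.3333) + 4·e^(−3.3864) = 5.0000 + 1.4497 + 1.3180 + 0.13532 = 7.9030.
F = −kT ln Z = −13.2 × ln(7.9030) = −13.2 × 2.0672 = -27.3 meV.

-27.3 meV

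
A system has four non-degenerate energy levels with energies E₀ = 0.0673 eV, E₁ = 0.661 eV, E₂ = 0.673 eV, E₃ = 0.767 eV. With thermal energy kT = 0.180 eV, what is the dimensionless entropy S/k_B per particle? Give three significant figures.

Eᵢ/kT = 0.37389, 3.6722, 3.7389, 4.2611.
Z = Σ e^(−Eᵢ/kT) = e^(−0.37389) + e^(−3.6722) + e^(−3.7389) + e^(−4.2611) = 0.68805 + 0.025420 + 0.023780 + 0.014107 = 0.75136.
⟨E⟩ = Σ EᵢPᵢ = 0.11969 eV.
S/k_B = ln Z + ⟨E⟩/kT = ln(0.75136) + 0.11969/0.180 = -0.28587 + 0.66494 = 0.379.

0.379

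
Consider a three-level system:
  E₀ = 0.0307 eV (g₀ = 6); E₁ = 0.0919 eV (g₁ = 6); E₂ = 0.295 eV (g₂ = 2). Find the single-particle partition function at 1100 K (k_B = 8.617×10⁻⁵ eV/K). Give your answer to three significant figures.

Z = 6.70

k_BT = 8.617×10⁻⁵ × 1100 K = 0.094787 eV.
Eᵢ/kT = 0.32388, 0.96954, 3.1122.
Z = Σ gᵢe^(−Eᵢ/kT) = 6·e^(−0.32388) + 6·e^(−0.96954) + 2·e^(−3.1122) = 4.3400 + 2.2755 + 0.089006 = 6.7045.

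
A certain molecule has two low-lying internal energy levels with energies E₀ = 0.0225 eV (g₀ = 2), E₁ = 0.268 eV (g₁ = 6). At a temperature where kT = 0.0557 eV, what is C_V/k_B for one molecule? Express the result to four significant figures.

Eᵢ/kT = 0.403950, 4.81149.
Z = Σ gᵢe^(−Eᵢ/kT) = 2·e^(−0.403950) + 6·e^(−4.81149) = 1.33536 + 0.0488144 = 1.38417.
⟨E⟩ = 0.0311579 eV, ⟨E²⟩ = 0.00302136 eV².
C_V/k_B = (⟨E²⟩ − ⟨E⟩²)/(kT)² = (0.00302136 − 0.000970815)/0.00310249 = 0.6609.

0.6609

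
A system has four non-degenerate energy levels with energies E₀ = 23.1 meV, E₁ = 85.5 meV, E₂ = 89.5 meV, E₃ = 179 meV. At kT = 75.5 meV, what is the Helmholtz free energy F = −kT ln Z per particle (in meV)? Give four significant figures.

Eᵢ/kT = 0.305960, 1.13245, 1.18543, 2.37086.
Z = Σ e^(−Eᵢ/kT) = e^(−0.305960) + e^(−1.13245) + e^(−1.18543) + e^(−2.37086) = 0.736416 + 0.322243 + 0.305615 + 0.0934004 = 1.45767.
F = −kT ln Z = −75.5 × ln(1.45767) = −75.5 × 0.376839 = -28.45 meV.

-28.45 meV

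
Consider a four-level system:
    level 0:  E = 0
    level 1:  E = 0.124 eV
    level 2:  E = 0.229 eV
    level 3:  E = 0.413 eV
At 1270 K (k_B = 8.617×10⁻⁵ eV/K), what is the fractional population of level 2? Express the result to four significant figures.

0.08402

k_BT = 8.617×10⁻⁵ × 1270 K = 0.109436 eV.
Eᵢ/kT = 0, 1.13308, 2.09255, 3.77390.
Z = Σ e^(−Eᵢ/kT) = e^(−0) + e^(−1.13308) + e^(−2.09255) + e^(−3.77390) = 1.00000 + 0.322040 + 0.123372 + 0.0229623 = 1.46837.
P₂ = e^(−E₂/kT) / Z = 0.123372/1.46837 = 0.08402.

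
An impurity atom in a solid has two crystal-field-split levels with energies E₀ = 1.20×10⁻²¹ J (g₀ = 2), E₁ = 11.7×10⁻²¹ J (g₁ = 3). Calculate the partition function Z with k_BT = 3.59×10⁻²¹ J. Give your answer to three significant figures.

Z = 1.55

Eᵢ/kT = 0.33426, 3.2591.
Z = Σ gᵢe^(−Eᵢ/kT) = 2·e^(−0.33426) + 3·e^(−3.2591) = 1.4317 + 0.11527 = 1.5470.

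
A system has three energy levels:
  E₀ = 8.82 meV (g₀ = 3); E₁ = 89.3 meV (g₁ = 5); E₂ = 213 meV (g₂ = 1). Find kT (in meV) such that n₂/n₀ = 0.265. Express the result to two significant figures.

n₂/n₀ = (g₂/g₀) exp[−(E₂−E₀)/kT] = 0.265.
⇒ (E₂−E₀)/kT = ln((1/3)/0.265) = ln(1.258) = 0.2295.
kT = 204.18 meV / 0.2295 = 890 meV.

890 meV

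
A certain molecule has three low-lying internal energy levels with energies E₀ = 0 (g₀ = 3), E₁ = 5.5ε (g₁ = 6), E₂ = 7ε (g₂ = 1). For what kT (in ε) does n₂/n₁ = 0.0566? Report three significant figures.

1.39 ε

n₂/n₁ = (g₂/g₁) exp[−(E₂−E₁)/kT] = 0.0566.
⇒ (E₂−E₁)/kT = ln((1/6)/0.0566) = ln(2.9446) = 1.0800.
kT = 1.5ε / 1.0800 = 1.39 ε.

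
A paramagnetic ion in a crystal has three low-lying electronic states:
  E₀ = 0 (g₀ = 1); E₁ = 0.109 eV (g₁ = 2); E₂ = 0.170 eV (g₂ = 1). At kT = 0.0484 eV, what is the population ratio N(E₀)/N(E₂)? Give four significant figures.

n₀/n₂ = (g₀/g₂) exp[−(E₀−E₂)/kT] = (1/1) × exp(−(-0.170 eV)/(0.0484 eV)) = (1/1) × exp(3.51240) = 33.53.

33.53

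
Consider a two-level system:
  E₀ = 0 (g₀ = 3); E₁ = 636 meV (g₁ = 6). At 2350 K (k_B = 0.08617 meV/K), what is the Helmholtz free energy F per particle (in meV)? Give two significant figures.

-240 meV

k_BT = 0.08617 × 2350 K = 202.5 meV.
Eᵢ/kT = 0, 3.141.
Z = Σ gᵢe^(−Eᵢ/kT) = 3·e^(−0) + 6·e^(−3.141) = 3.000 + 0.2594 = 3.259.
F = −kT ln Z = −202.5 × ln(3.259) = −202.5 × 1.181 = -240 meV.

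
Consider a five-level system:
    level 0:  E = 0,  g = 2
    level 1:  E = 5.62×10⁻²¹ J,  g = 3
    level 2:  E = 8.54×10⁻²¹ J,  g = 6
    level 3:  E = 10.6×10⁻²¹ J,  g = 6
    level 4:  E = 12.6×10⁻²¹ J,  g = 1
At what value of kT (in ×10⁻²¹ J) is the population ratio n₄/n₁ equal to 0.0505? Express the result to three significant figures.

3.70 ×10⁻²¹ J

n₄/n₁ = (g₄/g₁) exp[−(E₄−E₁)/kT] = 0.0505.
⇒ (E₄−E₁)/kT = ln((1/3)/0.0505) = ln(6.6007) = 1.8872.
kT = 6.98 ×10⁻²¹ J / 1.8872 = 3.70 ×10⁻²¹ J.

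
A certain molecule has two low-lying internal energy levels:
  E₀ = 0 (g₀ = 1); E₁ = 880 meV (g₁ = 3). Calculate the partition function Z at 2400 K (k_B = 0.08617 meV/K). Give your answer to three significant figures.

k_BT = 0.08617 × 2400 K = 206.81 meV.
Eᵢ/kT = 0, 4.2551.
Z = Σ gᵢe^(−Eᵢ/kT) = 1·e^(−0) + 3·e^(−4.2551) = 1.0000 + 0.042575 = 1.0426.

Z = 1.04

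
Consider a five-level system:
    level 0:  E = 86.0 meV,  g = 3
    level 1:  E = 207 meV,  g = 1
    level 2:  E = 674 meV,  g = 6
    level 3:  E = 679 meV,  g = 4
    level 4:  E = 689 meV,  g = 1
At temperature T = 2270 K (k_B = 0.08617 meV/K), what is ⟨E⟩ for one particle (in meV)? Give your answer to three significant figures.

180 meV

k_BT = 0.08617 × 2270 K = 195.61 meV.
Eᵢ/kT = 0.43965, 1.0582, 3.4456, 3.4712, 3.5223.
Z = Σ gᵢe^(−Eᵢ/kT) = 3·e^(−0.43965) + 1·e^(−1.0582) + 6·e^(−3.4456) + 4·e^(−3.4712) + 1·e^(−3.5223) = 1.9328 + 0.34708 + 0.19131 + 0.12432 + 0.029531 = 2.6250.
⟨E⟩ = Σ Eᵢ gᵢe^(−Eᵢ/kT) / Z = (86.0·1.9328 + 207·0.34708 + 674·0.19131 + 679·0.12432 + 689·0.029531) / 2.6250 = 180 meV.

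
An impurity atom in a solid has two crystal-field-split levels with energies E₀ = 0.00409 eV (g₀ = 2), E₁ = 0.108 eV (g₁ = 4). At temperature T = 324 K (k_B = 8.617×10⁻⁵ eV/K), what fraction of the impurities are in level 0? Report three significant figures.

0.954

k_BT = 8.617×10⁻⁵ × 324 K = 0.027919 eV.
Eᵢ/kT = 0.14650, 3.8683.
Z = Σ gᵢe^(−Eᵢ/kT) = 2·e^(−0.14650) + 4·e^(−3.8683) = 1.7275 + 0.083575 = 1.8111.
P₀ = g₀ e^(−E₀/kT) / Z = 1.7275/1.8111 = 0.954.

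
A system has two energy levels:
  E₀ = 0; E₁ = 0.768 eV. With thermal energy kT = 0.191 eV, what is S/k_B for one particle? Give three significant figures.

Eᵢ/kT = 0, 4.0209.
Z = Σ e^(−Eᵢ/kT) = e^(−0) + e^(−4.0209) = 1.0000 + 0.017937 = 1.0179.
⟨E⟩ = Σ EᵢPᵢ = 0.013533 eV.
S/k_B = ln Z + ⟨E⟩/kT = ln(1.0179) + 0.013533/0.191 = 0.017742 + 0.070853 = 0.0886.

0.0886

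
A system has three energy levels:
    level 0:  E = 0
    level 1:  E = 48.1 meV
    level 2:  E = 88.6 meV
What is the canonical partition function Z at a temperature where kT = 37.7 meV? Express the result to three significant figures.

Z = 1.37

Eᵢ/kT = 0, 1.2759, 2.3501.
Z = Σ e^(−Eᵢ/kT) = e^(−0) + e^(−1.2759) + e^(−2.3501) = 1.0000 + 0.27918 + 0.095360 = 1.3745.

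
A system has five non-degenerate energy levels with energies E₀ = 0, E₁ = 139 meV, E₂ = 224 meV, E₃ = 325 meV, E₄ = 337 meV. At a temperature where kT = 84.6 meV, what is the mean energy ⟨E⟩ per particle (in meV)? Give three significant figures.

42.9 meV

Eᵢ/kT = 0, 1.6430, 2.6478, 3.8416, 3.9835.
Z = Σ e^(−Eᵢ/kT) = e^(−0) + e^(−1.6430) + e^(−2.6478) + e^(−3.8416) + e^(−3.9835) = 1.0000 + 0.19340 + 0.070807 + 0.021459 + 0.018620 = 1.3043.
⟨E⟩ = Σ Eᵢ e^(−Eᵢ/kT) / Z = (0·1.0000 + 139·0.19340 + 224·0.070807 + 325·0.021459 + 337·0.018620) / 1.3043 = 42.9 meV.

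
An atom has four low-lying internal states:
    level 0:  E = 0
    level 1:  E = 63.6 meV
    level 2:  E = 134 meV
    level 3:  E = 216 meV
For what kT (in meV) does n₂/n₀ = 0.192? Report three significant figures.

n₂/n₀ = exp[−(E₂−E₀)/kT] = 0.192.
⇒ (E₂−E₀)/kT = ln(1/0.192) = ln(5.2083) = 1.6503.
kT = 134 meV / 1.6503 = 81.2 meV.

81.2 meV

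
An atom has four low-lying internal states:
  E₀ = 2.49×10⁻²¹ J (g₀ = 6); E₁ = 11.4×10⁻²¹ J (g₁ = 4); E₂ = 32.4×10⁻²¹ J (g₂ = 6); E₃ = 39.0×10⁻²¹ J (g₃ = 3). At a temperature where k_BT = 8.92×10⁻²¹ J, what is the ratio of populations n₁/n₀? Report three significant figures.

n₁/n₀ = (g₁/g₀) exp[−(E₁−E₀)/kT] = (4/6) × exp(−(8.91 ×10⁻²¹ J)/(8.92 ×10⁻²¹ J)) = (4/6) × exp(-0.99888) = 0.246.

0.246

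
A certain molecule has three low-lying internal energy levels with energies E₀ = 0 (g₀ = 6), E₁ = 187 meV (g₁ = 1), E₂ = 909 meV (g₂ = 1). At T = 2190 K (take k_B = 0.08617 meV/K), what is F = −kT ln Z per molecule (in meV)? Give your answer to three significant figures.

k_BT = 0.08617 × 2190 K = 188.71 meV.
Eᵢ/kT = 0, 0.99094, 4.8169.
Z = Σ gᵢe^(−Eᵢ/kT) = 6·e^(−0) + 1·e^(−0.99094) + 1·e^(−4.8169) = 6.0000 + 0.37123 + 0.0080918 = 6.3793.
F = −kT ln Z = −188.71 × ln(6.3793) = −188.71 × 1.8531 = -350 meV.

-350 meV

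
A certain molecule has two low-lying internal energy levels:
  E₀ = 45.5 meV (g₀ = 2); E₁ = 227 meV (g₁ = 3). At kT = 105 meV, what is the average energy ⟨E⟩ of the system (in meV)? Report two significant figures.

Eᵢ/kT = 0.4333, 2.162.
Z = Σ gᵢe^(−Eᵢ/kT) = 2·e^(−0.4333) + 3·e^(−2.162) = 1.297 + 0.3453 = 1.642.
⟨E⟩ = Σ Eᵢ gᵢe^(−Eᵢ/kT) / Z = (45.5·1.297 + 227·0.3453) / 1.642 = 84 meV.

84 meV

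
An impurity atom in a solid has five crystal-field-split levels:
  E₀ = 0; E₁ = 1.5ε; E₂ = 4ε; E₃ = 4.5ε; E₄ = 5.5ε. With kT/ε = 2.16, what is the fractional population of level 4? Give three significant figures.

0.0422

Eᵢ/kT = 0, 0.69444, 1.8519, 2.0833, 2.5463.
Z = Σ e^(−Eᵢ/kT) = e^(−0) + e^(−0.69444) + e^(−1.8519) + e^(−2.0833) + e^(−2.5463) = 1.0000 + 0.49935 + 0.15694 + 0.12452 + 0.078371 = 1.8592.
P₄ = e^(−E₄/kT) / Z = 0.078371/1.8592 = 0.0422.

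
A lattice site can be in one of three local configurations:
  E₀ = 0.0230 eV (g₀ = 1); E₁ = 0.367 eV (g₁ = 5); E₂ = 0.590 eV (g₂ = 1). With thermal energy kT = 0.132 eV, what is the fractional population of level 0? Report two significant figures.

Eᵢ/kT = 0.1742, 2.780, 4.470.
Z = Σ gᵢe^(−Eᵢ/kT) = 1·e^(−0.1742) + 5·e^(−2.780) + 1·e^(−4.470) = 0.8401 + 0.3102 + 0.01145 = 1.162.
P₀ = g₀ e^(−E₀/kT) / Z = 0.8401/1.162 = 0.72.

0.72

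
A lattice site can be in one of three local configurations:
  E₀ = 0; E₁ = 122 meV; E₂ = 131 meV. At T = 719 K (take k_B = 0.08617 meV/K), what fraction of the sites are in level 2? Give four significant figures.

k_BT = 0.08617 × 719 K = 61.9562 meV.
Eᵢ/kT = 0, 1.96913, 2.11440.
Z = Σ e^(−Eᵢ/kT) = e^(−0) + e^(−1.96913) + e^(−2.11440) = 1.00000 + 0.139578 + 0.120706 = 1.26028.
P₂ = e^(−E₂/kT) / Z = 0.120706/1.26028 = 0.09578.

0.09578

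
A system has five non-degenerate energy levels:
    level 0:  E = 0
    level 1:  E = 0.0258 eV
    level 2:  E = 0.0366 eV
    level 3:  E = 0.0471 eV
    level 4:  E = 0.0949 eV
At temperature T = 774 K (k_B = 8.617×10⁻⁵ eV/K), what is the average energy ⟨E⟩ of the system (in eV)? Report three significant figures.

k_BT = 8.617×10⁻⁵ × 774 K = 0.066696 eV.
Eᵢ/kT = 0, 0.38683, 0.54876, 0.70619, 1.4229.
Z = Σ e^(−Eᵢ/kT) = e^(−0) + e^(−0.38683) + e^(−0.54876) + e^(−0.70619) + e^(−1.4229) = 1.0000 + 0.67921 + 0.57767 + 0.49352 + 0.24101 = 2.9914.
⟨E⟩ = Σ Eᵢ e^(−Eᵢ/kT) / Z = (0·1.0000 + 0.0258·0.67921 + 0.0366·0.57767 + 0.0471·0.49352 + 0.0949·0.24101) / 2.9914 = 0.0283 eV.

0.0283 eV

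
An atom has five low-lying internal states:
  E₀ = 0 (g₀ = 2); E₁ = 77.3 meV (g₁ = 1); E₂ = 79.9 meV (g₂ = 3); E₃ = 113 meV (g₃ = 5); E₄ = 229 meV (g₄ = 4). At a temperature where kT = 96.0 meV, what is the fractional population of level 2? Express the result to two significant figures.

0.23

Eᵢ/kT = 0, 0.8052, 0.8323, 1.177, 2.385.
Z = Σ gᵢe^(−Eᵢ/kT) = 2·e^(−0) + 1·e^(−0.8052) + 3·e^(−0.8323) + 5·e^(−1.177) + 4·e^(−2.385) = 2.000 + 0.4470 + 1.305 + 1.541 + 0.3684 = 5.661.
P₂ = g₂ e^(−E₂/kT) / Z = 1.305/5.661 = 0.23.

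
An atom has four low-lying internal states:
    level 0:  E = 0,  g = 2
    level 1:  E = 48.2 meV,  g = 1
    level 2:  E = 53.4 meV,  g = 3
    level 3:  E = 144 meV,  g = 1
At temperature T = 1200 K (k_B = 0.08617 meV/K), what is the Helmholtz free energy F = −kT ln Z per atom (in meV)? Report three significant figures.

-159 meV

k_BT = 0.08617 × 1200 K = 103.40 meV.
Eᵢ/kT = 0, 0.46615, 0.51644, 1.3926.
Z = Σ gᵢe^(−Eᵢ/kT) = 2·e^(−0) + 1·e^(−0.46615) + 3·e^(−0.51644) + 1·e^(−1.3926) = 2.0000 + 0.62741 + 1.7899 + 0.24843 = 4.6657.
F = −kT ln Z = −103.40 × ln(4.6657) = −103.40 × 1.5402 = -159 meV.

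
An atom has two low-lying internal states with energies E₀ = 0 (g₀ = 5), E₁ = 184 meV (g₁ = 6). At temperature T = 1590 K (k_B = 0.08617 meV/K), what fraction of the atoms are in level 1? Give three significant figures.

k_BT = 0.08617 × 1590 K = 137.01 meV.
Eᵢ/kT = 0, 1.3430.
Z = Σ gᵢe^(−Eᵢ/kT) = 5·e^(−0) + 6·e^(−1.3430) = 5.0000 + 1.5664 = 6.5664.
P₁ = g₁ e^(−E₁/kT) / Z = 1.5664/6.5664 = 0.239.

0.239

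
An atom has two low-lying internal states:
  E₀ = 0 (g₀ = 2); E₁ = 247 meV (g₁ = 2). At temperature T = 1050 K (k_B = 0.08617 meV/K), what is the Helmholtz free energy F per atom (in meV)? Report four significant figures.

-68.43 meV

k_BT = 0.08617 × 1050 K = 90.4785 meV.
Eᵢ/kT = 0, 2.72993.
Z = Σ gᵢe^(−Eᵢ/kT) = 2·e^(−0) + 2·e^(−2.72993) = 2.00000 + 0.130448 = 2.13045.
F = −kT ln Z = −90.4785 × ln(2.13045) = −90.4785 × 0.756333 = -68.43 meV.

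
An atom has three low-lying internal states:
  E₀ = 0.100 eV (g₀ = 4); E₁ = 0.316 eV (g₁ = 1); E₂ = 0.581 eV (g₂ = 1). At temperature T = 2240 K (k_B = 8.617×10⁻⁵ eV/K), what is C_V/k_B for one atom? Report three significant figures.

0.192

k_BT = 8.617×10⁻⁵ × 2240 K = 0.19302 eV.
Eᵢ/kT = 0.51808, 1.6371, 3.0101.
Z = Σ gᵢe^(−Eᵢ/kT) = 4·e^(−0.51808) + 1·e^(−1.6371) + 1·e^(−3.0101) = 2.3827 + 0.19454 + 0.049287 = 2.6265.
⟨E⟩ = 0.12503 eV, ⟨E²⟩ = 0.022802 eV².
C_V/k_B = (⟨E²⟩ − ⟨E⟩²)/(kT)² = (0.022802 − 0.015633)/0.037257 = 0.192.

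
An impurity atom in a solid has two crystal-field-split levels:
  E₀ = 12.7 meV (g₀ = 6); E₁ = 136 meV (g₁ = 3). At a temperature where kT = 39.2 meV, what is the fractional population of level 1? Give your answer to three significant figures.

Eᵢ/kT = 0.32398, 3.4694.
Z = Σ gᵢe^(−Eᵢ/kT) = 6·e^(−0.32398) + 3·e^(−3.4694) = 4.3396 + 0.093407 = 4.4330.
P₁ = g₁ e^(−E₁/kT) / Z = 0.093407/4.4330 = 0.0211.

0.0211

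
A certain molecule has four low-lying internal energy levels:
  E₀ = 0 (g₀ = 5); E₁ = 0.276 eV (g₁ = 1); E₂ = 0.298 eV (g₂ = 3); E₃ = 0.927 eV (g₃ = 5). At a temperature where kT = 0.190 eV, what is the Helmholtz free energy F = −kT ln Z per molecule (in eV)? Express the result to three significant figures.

Eᵢ/kT = 0, 1.4526, 1.5684, 4.8789.
Z = Σ gᵢe^(−Eᵢ/kT) = 5·e^(−0) + 1·e^(−1.4526) + 3·e^(−1.5684) + 5·e^(−4.8789) = 5.0000 + 0.23396 + 0.62513 + 0.038027 = 5.8971.
F = −kT ln Z = −0.190 × ln(5.8971) = −0.190 × 1.7745 = -0.337 eV.

-0.337 eV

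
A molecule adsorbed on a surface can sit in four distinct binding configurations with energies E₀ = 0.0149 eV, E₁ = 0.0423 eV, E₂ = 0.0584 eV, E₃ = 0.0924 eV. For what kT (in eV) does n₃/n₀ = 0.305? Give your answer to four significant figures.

0.06527 eV

n₃/n₀ = exp[−(E₃−E₀)/kT] = 0.305.
⇒ (E₃−E₀)/kT = ln(1/0.305) = ln(3.27869) = 1.18744.
kT = 0.0775 eV / 1.18744 = 0.06527 eV.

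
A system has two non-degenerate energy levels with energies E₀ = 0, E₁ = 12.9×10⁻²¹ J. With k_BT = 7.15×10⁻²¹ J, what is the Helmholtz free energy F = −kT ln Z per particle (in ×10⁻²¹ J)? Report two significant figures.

-1.1 ×10⁻²¹ J

Eᵢ/kT = 0, 1.804.
Z = Σ e^(−Eᵢ/kT) = e^(−0) + e^(−1.804) = 1.000 + 0.1646 = 1.165.
F = −kT ln Z = −7.15 × ln(1.165) = −7.15 × 0.1527 = -1.1 ×10⁻²¹ J.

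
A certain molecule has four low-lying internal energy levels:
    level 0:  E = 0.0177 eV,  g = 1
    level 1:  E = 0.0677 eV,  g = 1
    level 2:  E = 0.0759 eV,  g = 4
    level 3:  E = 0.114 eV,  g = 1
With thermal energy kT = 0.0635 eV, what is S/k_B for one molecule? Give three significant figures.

1.84

Eᵢ/kT = 0.27874, 1.0661, 1.1953, 1.7953.
Z = Σ gᵢe^(−Eᵢ/kT) = 1·e^(−0.27874) + 1·e^(−1.0661) + 4·e^(−1.1953) + 1·e^(−1.7953) = 0.75674 + 0.34435 + 1.2105 + 0.16608 = 2.4777.
⟨E⟩ = Σ EᵢPᵢ = 0.059538 eV.
S/k_B = ln Z + ⟨E⟩/kT = ln(2.4777) + 0.059538/0.0635 = 0.90733 + 0.93761 = 1.84.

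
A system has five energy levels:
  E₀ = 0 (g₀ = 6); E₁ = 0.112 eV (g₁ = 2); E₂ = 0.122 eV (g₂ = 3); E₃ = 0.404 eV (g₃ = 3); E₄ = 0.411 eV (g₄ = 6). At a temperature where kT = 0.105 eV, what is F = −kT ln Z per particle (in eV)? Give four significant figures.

-0.2158 eV

Eᵢ/kT = 0, 1.06667, 1.16190, 3.84762, 3.91429.
Z = Σ gᵢe^(−Eᵢ/kT) = 6·e^(−0) + 2·e^(−1.06667) + 3·e^(−1.16190) + 3·e^(−3.84762) + 6·e^(−3.91429) = 6.00000 + 0.688305 + 0.938673 + 0.0639913 + 0.119728 = 7.81070.
F = −kT ln Z = −0.105 × ln(7.81070) = −0.105 × 2.05549 = -0.2158 eV.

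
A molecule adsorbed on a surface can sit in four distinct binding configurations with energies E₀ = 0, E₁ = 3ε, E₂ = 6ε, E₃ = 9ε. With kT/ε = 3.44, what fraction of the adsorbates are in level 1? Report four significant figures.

Eᵢ/kT = 0, 0.872093, 1.74419, 2.61628.
Z = Σ e^(−Eᵢ/kT) = e^(−0) + e^(−0.872093) + e^(−1.74419) + e^(−2.61628) = 1.00000 + 0.418076 + 0.174787 + 0.0730742 = 1.66594.
P₁ = e^(−E₁/kT) / Z = 0.418076/1.66594 = 0.2510.

0.2510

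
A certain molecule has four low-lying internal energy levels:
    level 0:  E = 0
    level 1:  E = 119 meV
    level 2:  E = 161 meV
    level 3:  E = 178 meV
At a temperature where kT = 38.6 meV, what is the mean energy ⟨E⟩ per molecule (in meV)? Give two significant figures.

9.1 meV

Eᵢ/kT = 0, 3.083, 4.171, 4.611.
Z = Σ e^(−Eᵢ/kT) = e^(−0) + e^(−3.083) + e^(−4.171) + e^(−4.611) = 1.000 + 0.04582 + 0.01544 + 0.009942 = 1.071.
⟨E⟩ = Σ Eᵢ e^(−Eᵢ/kT) / Z = (0·1.000 + 119·0.04582 + 161·0.01544 + 178·0.009942) / 1.071 = 9.1 meV.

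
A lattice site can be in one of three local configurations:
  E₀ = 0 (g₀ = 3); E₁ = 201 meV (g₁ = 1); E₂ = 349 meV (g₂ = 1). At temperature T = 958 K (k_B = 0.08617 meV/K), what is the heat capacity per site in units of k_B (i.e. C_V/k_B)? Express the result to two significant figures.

0.24

k_BT = 0.08617 × 958 K = 82.55 meV.
Eᵢ/kT = 0, 2.435, 4.228.
Z = Σ gᵢe^(−Eᵢ/kT) = 3·e^(−0) + 1·e^(−2.435) + 1·e^(−4.228) = 3.000 + 0.08760 + 0.01458 = 3.102.
⟨E⟩ = 7.317 meV, ⟨E²⟩ = 1713 meV².
C_V/k_B = (⟨E²⟩ − ⟨E⟩²)/(kT)² = (1713 − 53.54)/6815 = 0.24.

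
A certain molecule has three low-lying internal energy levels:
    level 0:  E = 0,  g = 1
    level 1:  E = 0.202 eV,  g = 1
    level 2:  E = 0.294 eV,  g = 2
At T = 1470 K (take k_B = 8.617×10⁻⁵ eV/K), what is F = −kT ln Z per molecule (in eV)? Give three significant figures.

k_BT = 8.617×10⁻⁵ × 1470 K = 0.12667 eV.
Eᵢ/kT = 0, 1.5947, 2.3210.
Z = Σ gᵢe^(−Eᵢ/kT) = 1·e^(−0) + 1·e^(−1.5947) + 2·e^(−2.3210) = 1.0000 + 0.20297 + 0.19635 = 1.3993.
F = −kT ln Z = −0.12667 × ln(1.3993) = −0.12667 × 0.33597 = -0.0426 eV.

-0.0426 eV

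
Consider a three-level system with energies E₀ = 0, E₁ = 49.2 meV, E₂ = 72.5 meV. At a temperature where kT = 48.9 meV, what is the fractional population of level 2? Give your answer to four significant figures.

Eᵢ/kT = 0, 1.00613, 1.48262.
Z = Σ e^(−Eᵢ/kT) = e^(−0) + e^(−1.00613) + e^(−1.48262) = 1.00000 + 0.365631 + 0.227042 = 1.59267.
P₂ = e^(−E₂/kT) / Z = 0.227042/1.59267 = 0.1426.

0.1426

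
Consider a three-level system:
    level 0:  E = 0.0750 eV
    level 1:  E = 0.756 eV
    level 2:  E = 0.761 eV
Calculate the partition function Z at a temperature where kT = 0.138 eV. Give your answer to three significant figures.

Eᵢ/kT = 0.54348, 5.4783, 5.5145.
Z = Σ e^(−Eᵢ/kT) = e^(−0.54348) + e^(−5.4783) + e^(−5.5145) = 0.58072 + 0.0041764 + 0.0040279 = 0.58892.

Z = 0.589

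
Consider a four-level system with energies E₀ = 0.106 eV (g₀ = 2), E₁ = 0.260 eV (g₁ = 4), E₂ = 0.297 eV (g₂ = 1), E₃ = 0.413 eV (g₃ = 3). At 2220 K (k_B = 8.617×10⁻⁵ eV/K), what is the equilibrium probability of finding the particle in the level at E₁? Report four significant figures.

0.3757

k_BT = 8.617×10⁻⁵ × 2220 K = 0.191297 eV.
Eᵢ/kT = 0.554112, 1.35914, 1.55256, 2.15895.
Z = Σ gᵢe^(−Eᵢ/kT) = 2·e^(−0.554112) + 4·e^(−1.35914) + 1·e^(−1.55256) + 3·e^(−2.15895) = 1.14916 + 1.02753 + 0.211705 + 0.346339 = 2.73473.
P₁ = g₁ e^(−E₁/kT) / Z = 1.02753/2.73473 = 0.3757.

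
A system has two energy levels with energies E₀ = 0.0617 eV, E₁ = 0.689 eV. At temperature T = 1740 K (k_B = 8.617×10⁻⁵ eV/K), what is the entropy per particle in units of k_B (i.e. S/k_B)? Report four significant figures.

k_BT = 8.617×10⁻⁵ × 1740 K = 0.149936 eV.
Eᵢ/kT = 0.411509, 4.59529.
Z = Σ e^(−Eᵢ/kT) = e^(−0.411509) + e^(−4.59529) = 0.662650 + 0.0100993 = 0.672749.
⟨E⟩ = Σ EᵢPᵢ = 0.0711170 eV.
S/k_B = ln Z + ⟨E⟩/kT = ln(0.672749) + 0.0711170/0.149936 = -0.396383 + 0.474316 = 0.07793.

0.07793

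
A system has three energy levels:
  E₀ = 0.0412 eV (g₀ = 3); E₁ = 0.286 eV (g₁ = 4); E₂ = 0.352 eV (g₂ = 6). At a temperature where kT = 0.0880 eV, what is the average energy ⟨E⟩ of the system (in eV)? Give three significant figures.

0.0748 eV

Eᵢ/kT = 0.46818, 3.2500, 4.0000.
Z = Σ gᵢe^(−Eᵢ/kT) = 3·e^(−0.46818) + 4·e^(−3.2500) + 6·e^(−4.0000) = 1.8784 + 0.15510 + 0.10989 = 2.1434.
⟨E⟩ = Σ Eᵢ gᵢe^(−Eᵢ/kT) / Z = (0.0412·1.8784 + 0.286·0.15510 + 0.352·0.10989) / 2.1434 = 0.0748 eV.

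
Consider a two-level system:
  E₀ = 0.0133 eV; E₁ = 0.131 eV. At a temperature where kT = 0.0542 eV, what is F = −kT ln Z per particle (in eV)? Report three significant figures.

0.00745 eV

Eᵢ/kT = 0.24539, 2.4170.
Z = Σ e^(−Eᵢ/kT) = e^(−0.24539) + e^(−2.4170) = 0.78240 + 0.089189 = 0.87159.
F = −kT ln Z = −0.0542 × ln(0.87159) = −0.0542 × -0.13744 = 0.00745 eV.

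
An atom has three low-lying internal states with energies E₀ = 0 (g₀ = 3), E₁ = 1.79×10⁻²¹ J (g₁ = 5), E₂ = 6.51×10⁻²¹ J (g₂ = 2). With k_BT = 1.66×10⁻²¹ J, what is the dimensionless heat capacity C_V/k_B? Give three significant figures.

Eᵢ/kT = 0, 1.0783, 3.9217.
Z = Σ gᵢe^(−Eᵢ/kT) = 3·e^(−0) + 5·e^(−1.0783) + 2·e^(−3.9217) = 3.0000 + 1.7009 + 0.039615 = 4.7405.
⟨E⟩ = 0.69666, ⟨E²⟩ = 1.5038.
C_V/k_B = (⟨E²⟩ − ⟨E⟩²)/(kT)² = (1.5038 − 0.48534)/2.7556 = 0.370.

0.370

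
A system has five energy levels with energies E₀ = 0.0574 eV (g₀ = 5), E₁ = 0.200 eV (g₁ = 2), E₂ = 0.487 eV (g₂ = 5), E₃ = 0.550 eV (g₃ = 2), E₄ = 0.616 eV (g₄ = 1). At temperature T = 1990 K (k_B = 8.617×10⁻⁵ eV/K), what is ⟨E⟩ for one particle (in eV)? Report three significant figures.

0.116 eV

k_BT = 8.617×10⁻⁵ × 1990 K = 0.17148 eV.
Eᵢ/kT = 0.33473, 1.1663, 2.8400, 3.2074, 3.5923.
Z = Σ gᵢe^(−Eᵢ/kT) = 5·e^(−0.33473) + 2·e^(−1.1663) + 5·e^(−2.8400) + 2·e^(−3.2074) + 1·e^(−3.5923) = 3.5777 + 0.62303 + 0.29213 + 0.080923 + 0.027535 = 4.6013.
⟨E⟩ = Σ Eᵢ gᵢe^(−Eᵢ/kT) / Z = (0.0574·3.5777 + 0.200·0.62303 + 0.487·0.29213 + 0.550·0.080923 + 0.616·0.027535) / 4.6013 = 0.116 eV.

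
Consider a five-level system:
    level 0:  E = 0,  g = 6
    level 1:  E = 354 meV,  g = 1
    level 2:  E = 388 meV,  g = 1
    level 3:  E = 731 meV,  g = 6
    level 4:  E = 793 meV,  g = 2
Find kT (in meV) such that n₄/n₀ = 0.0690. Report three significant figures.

n₄/n₀ = (g₄/g₀) exp[−(E₄−E₀)/kT] = 0.0690.
⇒ (E₄−E₀)/kT = ln((2/6)/0.0690) = ln(4.8309) = 1.5750.
kT = 793 meV / 1.5750 = 503 meV.

503 meV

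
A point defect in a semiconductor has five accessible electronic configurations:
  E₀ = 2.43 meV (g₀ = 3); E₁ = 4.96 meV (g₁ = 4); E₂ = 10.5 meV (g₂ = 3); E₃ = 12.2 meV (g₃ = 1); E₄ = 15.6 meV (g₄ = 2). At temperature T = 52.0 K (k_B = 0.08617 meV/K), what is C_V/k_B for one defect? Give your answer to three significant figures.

k_BT = 0.08617 × 52.0 K = 4.4808 meV.
Eᵢ/kT = 0.54231, 1.1069, 2.3433, 2.7227, 3.4815.
Z = Σ gᵢe^(−Eᵢ/kT) = 3·e^(−0.54231) + 4·e^(−1.1069) + 3·e^(−2.3433) + 1·e^(−2.7227) + 2·e^(−3.4815) = 1.7442 + 1.3223 + 0.28803 + 0.065697 + 0.061522 = 3.4817.
⟨E⟩ = 4.4756 meV, ⟨E²⟩ = 28.531 meV².
C_V/k_B = (⟨E²⟩ − ⟨E⟩²)/(kT)² = (28.531 − 20.031)/20.078 = 0.423.

0.423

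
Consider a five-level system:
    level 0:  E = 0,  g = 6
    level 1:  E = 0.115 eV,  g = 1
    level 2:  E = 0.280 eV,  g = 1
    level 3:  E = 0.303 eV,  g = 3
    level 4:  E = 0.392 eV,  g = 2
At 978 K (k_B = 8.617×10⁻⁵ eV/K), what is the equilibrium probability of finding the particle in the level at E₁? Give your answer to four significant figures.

0.03996

k_BT = 8.617×10⁻⁵ × 978 K = 0.0842743 eV.
Eᵢ/kT = 0, 1.36459, 3.32248, 3.59540, 4.65148.
Z = Σ gᵢe^(−Eᵢ/kT) = 6·e^(−0) + 1·e^(−1.36459) + 1·e^(−3.32248) + 3·e^(−3.59540) + 2·e^(−4.65148) = 6.00000 + 0.255485 + 0.0360633 + 0.0823491 + 0.0190949 = 6.39299.
P₁ = g₁ e^(−E₁/kT) / Z = 0.255485/6.39299 = 0.03996.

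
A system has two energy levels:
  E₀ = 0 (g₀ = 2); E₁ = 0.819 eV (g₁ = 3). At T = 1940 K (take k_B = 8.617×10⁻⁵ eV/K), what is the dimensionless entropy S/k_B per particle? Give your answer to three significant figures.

k_BT = 8.617×10⁻⁵ × 1940 K = 0.16717 eV.
Eᵢ/kT = 0, 4.8992.
Z = Σ gᵢe^(−Eᵢ/kT) = 2·e^(−0) + 3·e^(−4.8992) = 2.0000 + 0.022358 = 2.0224.
⟨E⟩ = Σ EᵢPᵢ = 0.0090542 eV.
S/k_B = ln Z + ⟨E⟩/kT = ln(2.0224) + 0.0090542/0.16717 = 0.70428 + 0.054162 = 0.758.

0.758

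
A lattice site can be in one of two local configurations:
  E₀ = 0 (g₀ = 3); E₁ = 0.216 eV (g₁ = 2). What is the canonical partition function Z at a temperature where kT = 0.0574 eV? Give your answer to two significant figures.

Z = 3.0

Eᵢ/kT = 0, 3.763.
Z = Σ gᵢe^(−Eᵢ/kT) = 3·e^(−0) + 2·e^(−3.763) = 3.000 + 0.04643 = 3.046.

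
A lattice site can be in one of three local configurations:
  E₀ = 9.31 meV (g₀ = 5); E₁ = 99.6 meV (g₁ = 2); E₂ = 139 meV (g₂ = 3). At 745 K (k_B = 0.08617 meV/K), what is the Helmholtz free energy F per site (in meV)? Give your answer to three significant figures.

-105 meV

k_BT = 0.08617 × 745 K = 64.197 meV.
Eᵢ/kT = 0.14502, 1.5515, 2.1652.
Z = Σ gᵢe^(−Eᵢ/kT) = 5·e^(−0.14502) + 2·e^(−1.5515) + 3·e^(−2.1652) = 4.3250 + 0.42386 + 0.34418 = 5.0930.
F = −kT ln Z = −64.197 × ln(5.0930) = −64.197 × 1.6279 = -105 meV.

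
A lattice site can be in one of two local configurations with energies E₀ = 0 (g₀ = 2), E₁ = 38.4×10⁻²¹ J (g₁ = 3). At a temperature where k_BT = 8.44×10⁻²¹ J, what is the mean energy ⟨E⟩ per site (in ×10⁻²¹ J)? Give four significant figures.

Eᵢ/kT = 0, 4.54976.
Z = Σ gᵢe^(−Eᵢ/kT) = 2·e^(−0) + 3·e^(−4.54976) = 2.00000 + 0.0317092 = 2.03171.
⟨E⟩ = Σ Eᵢ gᵢe^(−Eᵢ/kT) / Z = (0·2.00000 + 38.4·0.0317092) / 2.03171 = 0.5993 ×10⁻²¹ J.

0.5993 ×10⁻²¹ J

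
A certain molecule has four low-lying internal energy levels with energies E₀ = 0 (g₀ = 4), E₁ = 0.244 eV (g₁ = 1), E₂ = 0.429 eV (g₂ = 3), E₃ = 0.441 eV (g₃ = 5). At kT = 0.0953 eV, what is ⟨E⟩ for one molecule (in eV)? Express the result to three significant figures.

0.0131 eV

Eᵢ/kT = 0, 2.5603, 4.5016, 4.6275.
Z = Σ gᵢe^(−Eᵢ/kT) = 4·e^(−0) + 1·e^(−2.5603) + 3·e^(−4.5016) + 5·e^(−4.6275) = 4.0000 + 0.077282 + 0.033274 + 0.048896 = 4.1595.
⟨E⟩ = Σ Eᵢ gᵢe^(−Eᵢ/kT) / Z = (0·4.0000 + 0.244·0.077282 + 0.429·0.033274 + 0.441·0.048896) / 4.1595 = 0.0131 eV.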